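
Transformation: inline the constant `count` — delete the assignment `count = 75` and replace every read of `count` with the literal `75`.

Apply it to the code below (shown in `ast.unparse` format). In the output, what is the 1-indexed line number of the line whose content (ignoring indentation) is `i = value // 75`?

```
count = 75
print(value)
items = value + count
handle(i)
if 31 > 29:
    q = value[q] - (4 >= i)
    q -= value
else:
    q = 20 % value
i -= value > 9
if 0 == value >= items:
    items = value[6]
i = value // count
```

Transformed code:
print(value)
items = value + 75
handle(i)
if 31 > 29:
    q = value[q] - (4 >= i)
    q -= value
else:
    q = 20 % value
i -= value > 9
if 0 == value >= items:
    items = value[6]
i = value // 75

12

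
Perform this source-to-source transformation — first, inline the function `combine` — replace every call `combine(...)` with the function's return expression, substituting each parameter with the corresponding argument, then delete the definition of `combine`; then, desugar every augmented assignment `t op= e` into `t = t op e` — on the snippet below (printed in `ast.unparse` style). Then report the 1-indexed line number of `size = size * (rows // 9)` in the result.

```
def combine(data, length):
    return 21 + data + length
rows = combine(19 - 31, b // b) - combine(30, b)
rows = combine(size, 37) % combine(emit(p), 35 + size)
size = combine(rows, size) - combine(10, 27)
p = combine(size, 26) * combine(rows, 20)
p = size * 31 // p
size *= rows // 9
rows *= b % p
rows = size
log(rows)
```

6

Transformed code:
rows = 21 + (19 - 31) + b // b - (21 + 30 + b)
rows = (21 + size + 37) % (21 + emit(p) + (35 + size))
size = 21 + rows + size - (21 + 10 + 27)
p = (21 + size + 26) * (21 + rows + 20)
p = size * 31 // p
size = size * (rows // 9)
rows = rows * (b % p)
rows = size
log(rows)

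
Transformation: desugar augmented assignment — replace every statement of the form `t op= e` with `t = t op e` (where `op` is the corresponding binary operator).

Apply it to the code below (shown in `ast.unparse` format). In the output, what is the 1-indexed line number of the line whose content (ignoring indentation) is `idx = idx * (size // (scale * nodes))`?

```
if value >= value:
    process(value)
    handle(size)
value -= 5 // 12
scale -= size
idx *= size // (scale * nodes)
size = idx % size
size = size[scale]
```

Transformed code:
if value >= value:
    process(value)
    handle(size)
value = value - 5 // 12
scale = scale - size
idx = idx * (size // (scale * nodes))
size = idx % size
size = size[scale]

6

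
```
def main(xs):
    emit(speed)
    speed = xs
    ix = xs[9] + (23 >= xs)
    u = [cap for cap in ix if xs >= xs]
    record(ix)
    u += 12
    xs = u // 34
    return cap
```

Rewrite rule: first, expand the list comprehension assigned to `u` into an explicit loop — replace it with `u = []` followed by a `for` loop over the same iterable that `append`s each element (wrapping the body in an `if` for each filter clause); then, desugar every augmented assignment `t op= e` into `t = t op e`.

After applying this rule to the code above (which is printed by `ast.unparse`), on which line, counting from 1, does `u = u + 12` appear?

Transformed code:
def main(xs):
    emit(speed)
    speed = xs
    ix = xs[9] + (23 >= xs)
    u = []
    for cap in ix:
        if xs >= xs:
            u.append(cap)
    record(ix)
    u = u + 12
    xs = u // 34
    return cap

10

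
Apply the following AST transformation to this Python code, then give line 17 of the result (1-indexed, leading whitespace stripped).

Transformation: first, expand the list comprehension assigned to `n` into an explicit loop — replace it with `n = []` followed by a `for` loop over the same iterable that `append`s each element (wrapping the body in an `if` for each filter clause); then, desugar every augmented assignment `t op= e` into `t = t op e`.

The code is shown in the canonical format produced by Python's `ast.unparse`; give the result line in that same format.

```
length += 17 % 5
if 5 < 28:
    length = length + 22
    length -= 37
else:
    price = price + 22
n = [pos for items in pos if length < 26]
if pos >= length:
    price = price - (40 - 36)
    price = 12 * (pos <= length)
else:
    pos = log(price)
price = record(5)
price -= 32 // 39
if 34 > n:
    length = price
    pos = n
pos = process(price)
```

Transformed code:
length = length + 17 % 5
if 5 < 28:
    length = length + 22
    length = length - 37
else:
    price = price + 22
n = []
for items in pos:
    if length < 26:
        n.append(pos)
if pos >= length:
    price = price - (40 - 36)
    price = 12 * (pos <= length)
else:
    pos = log(price)
price = record(5)
price = price - 32 // 39
if 34 > n:
    length = price
    pos = n
pos = process(price)

price = price - 32 // 39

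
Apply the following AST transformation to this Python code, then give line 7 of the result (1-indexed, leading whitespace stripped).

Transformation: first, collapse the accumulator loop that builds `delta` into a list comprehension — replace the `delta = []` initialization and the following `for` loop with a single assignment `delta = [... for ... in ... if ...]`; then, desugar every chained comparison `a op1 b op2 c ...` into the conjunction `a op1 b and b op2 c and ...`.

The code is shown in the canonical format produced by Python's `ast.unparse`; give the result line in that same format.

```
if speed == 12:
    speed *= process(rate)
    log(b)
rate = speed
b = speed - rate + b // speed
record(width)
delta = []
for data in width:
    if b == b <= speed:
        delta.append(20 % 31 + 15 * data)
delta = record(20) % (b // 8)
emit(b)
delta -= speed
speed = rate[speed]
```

Transformed code:
if speed == 12:
    speed *= process(rate)
    log(b)
rate = speed
b = speed - rate + b // speed
record(width)
delta = [20 % 31 + 15 * data for data in width if b == b and b <= speed]
delta = record(20) % (b // 8)
emit(b)
delta -= speed
speed = rate[speed]

delta = [20 % 31 + 15 * data for data in width if b == b and b <= speed]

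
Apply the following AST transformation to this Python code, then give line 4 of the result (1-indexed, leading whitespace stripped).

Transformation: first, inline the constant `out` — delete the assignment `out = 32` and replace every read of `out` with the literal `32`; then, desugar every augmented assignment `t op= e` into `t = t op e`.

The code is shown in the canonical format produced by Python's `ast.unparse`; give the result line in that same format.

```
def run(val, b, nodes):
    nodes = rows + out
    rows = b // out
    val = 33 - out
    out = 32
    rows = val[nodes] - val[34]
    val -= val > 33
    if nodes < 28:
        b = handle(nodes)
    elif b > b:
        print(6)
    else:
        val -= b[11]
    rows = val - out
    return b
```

val = 33 - 32

Transformed code:
def run(val, b, nodes):
    nodes = rows + 32
    rows = b // 32
    val = 33 - 32
    rows = val[nodes] - val[34]
    val = val - (val > 33)
    if nodes < 28:
        b = handle(nodes)
    elif b > b:
        print(6)
    else:
        val = val - b[11]
    rows = val - 32
    return b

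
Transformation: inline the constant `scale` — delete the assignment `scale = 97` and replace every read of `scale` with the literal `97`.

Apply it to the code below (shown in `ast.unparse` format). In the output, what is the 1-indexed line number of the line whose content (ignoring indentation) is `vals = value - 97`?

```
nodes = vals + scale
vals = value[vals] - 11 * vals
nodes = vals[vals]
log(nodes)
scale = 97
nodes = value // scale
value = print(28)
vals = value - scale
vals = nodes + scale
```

7

Transformed code:
nodes = vals + 97
vals = value[vals] - 11 * vals
nodes = vals[vals]
log(nodes)
nodes = value // 97
value = print(28)
vals = value - 97
vals = nodes + 97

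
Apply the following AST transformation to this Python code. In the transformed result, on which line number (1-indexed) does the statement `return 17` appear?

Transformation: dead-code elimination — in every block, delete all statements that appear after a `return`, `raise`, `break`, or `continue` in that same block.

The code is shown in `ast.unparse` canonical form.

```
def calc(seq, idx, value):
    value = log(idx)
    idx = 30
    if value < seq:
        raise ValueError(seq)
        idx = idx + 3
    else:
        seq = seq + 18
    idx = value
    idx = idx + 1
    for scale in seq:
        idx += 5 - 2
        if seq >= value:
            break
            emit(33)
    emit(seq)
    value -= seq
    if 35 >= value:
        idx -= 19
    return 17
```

Transformed code:
def calc(seq, idx, value):
    value = log(idx)
    idx = 30
    if value < seq:
        raise ValueError(seq)
    else:
        seq = seq + 18
    idx = value
    idx = idx + 1
    for scale in seq:
        idx += 5 - 2
        if seq >= value:
            break
    emit(seq)
    value -= seq
    if 35 >= value:
        idx -= 19
    return 17

18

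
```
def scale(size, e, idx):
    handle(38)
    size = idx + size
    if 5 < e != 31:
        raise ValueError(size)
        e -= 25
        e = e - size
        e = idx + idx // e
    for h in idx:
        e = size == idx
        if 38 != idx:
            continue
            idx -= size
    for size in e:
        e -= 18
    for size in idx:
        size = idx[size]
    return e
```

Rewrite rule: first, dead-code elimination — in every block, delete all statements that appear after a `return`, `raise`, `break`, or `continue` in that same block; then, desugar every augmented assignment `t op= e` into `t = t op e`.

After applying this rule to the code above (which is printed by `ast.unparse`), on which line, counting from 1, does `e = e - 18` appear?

Transformed code:
def scale(size, e, idx):
    handle(38)
    size = idx + size
    if 5 < e != 31:
        raise ValueError(size)
    for h in idx:
        e = size == idx
        if 38 != idx:
            continue
    for size in e:
        e = e - 18
    for size in idx:
        size = idx[size]
    return e

11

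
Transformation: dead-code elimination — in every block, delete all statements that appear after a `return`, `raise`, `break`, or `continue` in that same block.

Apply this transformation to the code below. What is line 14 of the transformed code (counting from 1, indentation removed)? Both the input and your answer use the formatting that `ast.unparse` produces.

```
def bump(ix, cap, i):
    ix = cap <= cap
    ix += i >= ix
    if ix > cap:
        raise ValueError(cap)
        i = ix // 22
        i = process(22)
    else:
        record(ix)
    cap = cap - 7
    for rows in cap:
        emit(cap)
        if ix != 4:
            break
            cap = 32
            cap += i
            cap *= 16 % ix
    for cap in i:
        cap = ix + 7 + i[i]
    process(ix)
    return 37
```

cap = ix + 7 + i[i]

Transformed code:
def bump(ix, cap, i):
    ix = cap <= cap
    ix += i >= ix
    if ix > cap:
        raise ValueError(cap)
    else:
        record(ix)
    cap = cap - 7
    for rows in cap:
        emit(cap)
        if ix != 4:
            break
    for cap in i:
        cap = ix + 7 + i[i]
    process(ix)
    return 37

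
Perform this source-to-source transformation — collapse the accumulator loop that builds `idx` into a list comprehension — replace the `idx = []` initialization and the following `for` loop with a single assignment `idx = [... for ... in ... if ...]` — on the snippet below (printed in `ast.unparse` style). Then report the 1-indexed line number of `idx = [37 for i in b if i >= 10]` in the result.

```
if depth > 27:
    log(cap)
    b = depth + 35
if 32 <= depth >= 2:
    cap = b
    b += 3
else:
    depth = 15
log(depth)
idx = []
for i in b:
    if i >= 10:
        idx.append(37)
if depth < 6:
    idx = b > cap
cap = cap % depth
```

10

Transformed code:
if depth > 27:
    log(cap)
    b = depth + 35
if 32 <= depth >= 2:
    cap = b
    b += 3
else:
    depth = 15
log(depth)
idx = [37 for i in b if i >= 10]
if depth < 6:
    idx = b > cap
cap = cap % depth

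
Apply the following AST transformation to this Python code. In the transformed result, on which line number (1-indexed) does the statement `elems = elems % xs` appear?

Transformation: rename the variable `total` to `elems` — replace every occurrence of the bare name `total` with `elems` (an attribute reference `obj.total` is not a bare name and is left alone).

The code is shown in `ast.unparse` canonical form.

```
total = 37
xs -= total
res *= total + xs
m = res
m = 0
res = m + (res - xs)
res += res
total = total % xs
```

8

Transformed code:
elems = 37
xs -= elems
res *= elems + xs
m = res
m = 0
res = m + (res - xs)
res += res
elems = elems % xs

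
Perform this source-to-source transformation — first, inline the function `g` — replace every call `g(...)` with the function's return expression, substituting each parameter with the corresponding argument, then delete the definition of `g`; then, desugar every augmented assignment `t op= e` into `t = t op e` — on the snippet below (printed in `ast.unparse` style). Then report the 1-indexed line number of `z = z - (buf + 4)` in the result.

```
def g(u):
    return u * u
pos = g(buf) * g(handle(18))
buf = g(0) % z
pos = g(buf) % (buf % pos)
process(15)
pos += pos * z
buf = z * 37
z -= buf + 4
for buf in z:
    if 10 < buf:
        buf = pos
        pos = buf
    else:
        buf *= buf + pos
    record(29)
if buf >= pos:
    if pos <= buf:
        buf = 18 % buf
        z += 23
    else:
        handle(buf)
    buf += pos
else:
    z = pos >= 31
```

7

Transformed code:
pos = buf * buf * (handle(18) * handle(18))
buf = 0 * 0 % z
pos = buf * buf % (buf % pos)
process(15)
pos = pos + pos * z
buf = z * 37
z = z - (buf + 4)
for buf in z:
    if 10 < buf:
        buf = pos
        pos = buf
    else:
        buf = buf * (buf + pos)
    record(29)
if buf >= pos:
    if pos <= buf:
        buf = 18 % buf
        z = z + 23
    else:
        handle(buf)
    buf = buf + pos
else:
    z = pos >= 31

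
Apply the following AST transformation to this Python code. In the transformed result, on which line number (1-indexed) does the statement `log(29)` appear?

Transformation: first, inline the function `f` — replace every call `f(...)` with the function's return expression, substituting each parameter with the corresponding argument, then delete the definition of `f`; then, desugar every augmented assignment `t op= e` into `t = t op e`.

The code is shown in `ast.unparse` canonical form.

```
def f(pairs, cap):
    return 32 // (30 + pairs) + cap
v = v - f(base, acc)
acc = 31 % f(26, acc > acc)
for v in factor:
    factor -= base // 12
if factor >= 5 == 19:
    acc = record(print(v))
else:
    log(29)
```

8

Transformed code:
v = v - (32 // (30 + base) + acc)
acc = 31 % (32 // (30 + 26) + (acc > acc))
for v in factor:
    factor = factor - base // 12
if factor >= 5 == 19:
    acc = record(print(v))
else:
    log(29)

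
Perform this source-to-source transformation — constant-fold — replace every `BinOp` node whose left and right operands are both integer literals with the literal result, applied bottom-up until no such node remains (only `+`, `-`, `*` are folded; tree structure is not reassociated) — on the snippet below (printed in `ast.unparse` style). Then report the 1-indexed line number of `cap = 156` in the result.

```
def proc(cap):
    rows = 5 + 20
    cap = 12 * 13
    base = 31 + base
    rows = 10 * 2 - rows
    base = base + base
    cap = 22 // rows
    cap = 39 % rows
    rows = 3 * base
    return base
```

3

Transformed code:
def proc(cap):
    rows = 25
    cap = 156
    base = 31 + base
    rows = 20 - rows
    base = base + base
    cap = 22 // rows
    cap = 39 % rows
    rows = 3 * base
    return base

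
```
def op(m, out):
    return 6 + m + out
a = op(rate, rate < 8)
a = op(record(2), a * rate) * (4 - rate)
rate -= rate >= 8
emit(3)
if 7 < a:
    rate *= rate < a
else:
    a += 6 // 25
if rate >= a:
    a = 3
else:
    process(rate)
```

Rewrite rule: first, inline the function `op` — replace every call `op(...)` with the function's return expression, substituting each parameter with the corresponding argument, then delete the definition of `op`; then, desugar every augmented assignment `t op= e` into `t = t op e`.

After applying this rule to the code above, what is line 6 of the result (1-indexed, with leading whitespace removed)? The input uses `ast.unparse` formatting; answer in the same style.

rate = rate * (rate < a)

Transformed code:
a = 6 + rate + (rate < 8)
a = (6 + record(2) + a * rate) * (4 - rate)
rate = rate - (rate >= 8)
emit(3)
if 7 < a:
    rate = rate * (rate < a)
else:
    a = a + 6 // 25
if rate >= a:
    a = 3
else:
    process(rate)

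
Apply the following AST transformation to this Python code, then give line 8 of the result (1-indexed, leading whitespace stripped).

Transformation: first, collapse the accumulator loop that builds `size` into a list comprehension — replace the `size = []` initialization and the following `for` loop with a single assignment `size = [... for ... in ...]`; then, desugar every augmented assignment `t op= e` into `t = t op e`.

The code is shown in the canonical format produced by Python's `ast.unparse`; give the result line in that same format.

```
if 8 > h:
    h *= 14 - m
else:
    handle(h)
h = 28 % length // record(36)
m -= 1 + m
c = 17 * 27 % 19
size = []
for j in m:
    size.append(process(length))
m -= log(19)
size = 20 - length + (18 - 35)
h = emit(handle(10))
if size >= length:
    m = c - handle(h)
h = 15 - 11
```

size = [process(length) for j in m]

Transformed code:
if 8 > h:
    h = h * (14 - m)
else:
    handle(h)
h = 28 % length // record(36)
m = m - (1 + m)
c = 17 * 27 % 19
size = [process(length) for j in m]
m = m - log(19)
size = 20 - length + (18 - 35)
h = emit(handle(10))
if size >= length:
    m = c - handle(h)
h = 15 - 11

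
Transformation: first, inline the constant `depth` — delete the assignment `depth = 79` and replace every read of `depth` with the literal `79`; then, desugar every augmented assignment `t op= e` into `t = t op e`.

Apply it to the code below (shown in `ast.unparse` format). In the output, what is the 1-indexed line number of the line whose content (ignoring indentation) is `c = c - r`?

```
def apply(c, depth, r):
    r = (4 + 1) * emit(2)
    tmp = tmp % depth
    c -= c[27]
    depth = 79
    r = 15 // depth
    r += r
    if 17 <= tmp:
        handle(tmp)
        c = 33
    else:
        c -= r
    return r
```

11

Transformed code:
def apply(c, depth, r):
    r = (4 + 1) * emit(2)
    tmp = tmp % 79
    c = c - c[27]
    r = 15 // 79
    r = r + r
    if 17 <= tmp:
        handle(tmp)
        c = 33
    else:
        c = c - r
    return r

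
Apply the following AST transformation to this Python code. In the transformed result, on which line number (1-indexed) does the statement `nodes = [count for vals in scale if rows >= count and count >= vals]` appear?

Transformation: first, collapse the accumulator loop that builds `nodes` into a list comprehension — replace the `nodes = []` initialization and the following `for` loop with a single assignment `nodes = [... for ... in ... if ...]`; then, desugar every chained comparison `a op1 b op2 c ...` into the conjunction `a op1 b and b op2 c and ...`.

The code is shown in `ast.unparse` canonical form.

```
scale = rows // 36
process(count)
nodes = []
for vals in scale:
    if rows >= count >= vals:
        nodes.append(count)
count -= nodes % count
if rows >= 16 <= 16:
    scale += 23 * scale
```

Transformed code:
scale = rows // 36
process(count)
nodes = [count for vals in scale if rows >= count and count >= vals]
count -= nodes % count
if rows >= 16 and 16 <= 16:
    scale += 23 * scale

3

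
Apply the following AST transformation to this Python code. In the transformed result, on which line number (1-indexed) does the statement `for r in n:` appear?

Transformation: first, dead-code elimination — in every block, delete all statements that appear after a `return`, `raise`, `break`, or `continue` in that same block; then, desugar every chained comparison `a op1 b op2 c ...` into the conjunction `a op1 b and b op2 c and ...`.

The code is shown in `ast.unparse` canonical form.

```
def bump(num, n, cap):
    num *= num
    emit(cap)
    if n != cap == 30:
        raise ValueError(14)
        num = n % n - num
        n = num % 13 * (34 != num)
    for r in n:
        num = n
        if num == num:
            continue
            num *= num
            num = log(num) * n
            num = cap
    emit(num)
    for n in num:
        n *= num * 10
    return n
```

6

Transformed code:
def bump(num, n, cap):
    num *= num
    emit(cap)
    if n != cap and cap == 30:
        raise ValueError(14)
    for r in n:
        num = n
        if num == num:
            continue
    emit(num)
    for n in num:
        n *= num * 10
    return n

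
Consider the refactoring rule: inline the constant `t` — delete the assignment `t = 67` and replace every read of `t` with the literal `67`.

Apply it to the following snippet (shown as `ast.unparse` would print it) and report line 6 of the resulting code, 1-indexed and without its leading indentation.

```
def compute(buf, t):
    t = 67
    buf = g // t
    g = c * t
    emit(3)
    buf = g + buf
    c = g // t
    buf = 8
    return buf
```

Transformed code:
def compute(buf, t):
    buf = g // 67
    g = c * 67
    emit(3)
    buf = g + buf
    c = g // 67
    buf = 8
    return buf

c = g // 67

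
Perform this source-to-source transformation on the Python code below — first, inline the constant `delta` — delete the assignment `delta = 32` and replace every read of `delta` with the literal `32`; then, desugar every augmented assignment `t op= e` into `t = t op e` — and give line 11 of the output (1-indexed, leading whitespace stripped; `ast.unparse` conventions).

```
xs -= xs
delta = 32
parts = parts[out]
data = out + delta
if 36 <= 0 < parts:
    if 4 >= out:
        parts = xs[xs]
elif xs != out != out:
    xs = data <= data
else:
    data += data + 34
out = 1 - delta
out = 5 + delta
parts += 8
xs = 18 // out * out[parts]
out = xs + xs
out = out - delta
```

out = 1 - 32

Transformed code:
xs = xs - xs
parts = parts[out]
data = out + 32
if 36 <= 0 < parts:
    if 4 >= out:
        parts = xs[xs]
elif xs != out != out:
    xs = data <= data
else:
    data = data + (data + 34)
out = 1 - 32
out = 5 + 32
parts = parts + 8
xs = 18 // out * out[parts]
out = xs + xs
out = out - 32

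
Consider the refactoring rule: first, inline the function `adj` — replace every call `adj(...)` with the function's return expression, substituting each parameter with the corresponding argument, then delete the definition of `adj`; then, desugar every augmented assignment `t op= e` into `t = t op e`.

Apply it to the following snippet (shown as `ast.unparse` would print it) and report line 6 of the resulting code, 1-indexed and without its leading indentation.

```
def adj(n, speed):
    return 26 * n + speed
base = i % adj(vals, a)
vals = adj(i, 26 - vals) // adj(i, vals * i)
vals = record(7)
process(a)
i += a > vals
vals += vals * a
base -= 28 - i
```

Transformed code:
base = i % (26 * vals + a)
vals = (26 * i + (26 - vals)) // (26 * i + vals * i)
vals = record(7)
process(a)
i = i + (a > vals)
vals = vals + vals * a
base = base - (28 - i)

vals = vals + vals * a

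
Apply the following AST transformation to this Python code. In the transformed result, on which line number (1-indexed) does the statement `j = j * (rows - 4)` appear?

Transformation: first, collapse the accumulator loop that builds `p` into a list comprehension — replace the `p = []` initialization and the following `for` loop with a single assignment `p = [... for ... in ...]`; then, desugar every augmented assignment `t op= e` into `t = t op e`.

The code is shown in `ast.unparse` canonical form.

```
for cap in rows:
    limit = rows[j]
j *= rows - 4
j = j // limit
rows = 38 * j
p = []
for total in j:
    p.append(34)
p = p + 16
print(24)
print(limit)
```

Transformed code:
for cap in rows:
    limit = rows[j]
j = j * (rows - 4)
j = j // limit
rows = 38 * j
p = [34 for total in j]
p = p + 16
print(24)
print(limit)

3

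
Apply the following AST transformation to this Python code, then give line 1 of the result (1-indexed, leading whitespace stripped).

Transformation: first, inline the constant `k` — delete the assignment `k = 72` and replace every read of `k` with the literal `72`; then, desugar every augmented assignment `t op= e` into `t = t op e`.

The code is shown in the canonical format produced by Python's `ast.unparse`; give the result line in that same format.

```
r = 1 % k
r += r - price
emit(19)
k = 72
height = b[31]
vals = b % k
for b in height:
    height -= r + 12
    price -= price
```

r = 1 % 72

Transformed code:
r = 1 % 72
r = r + (r - price)
emit(19)
height = b[31]
vals = b % 72
for b in height:
    height = height - (r + 12)
    price = price - price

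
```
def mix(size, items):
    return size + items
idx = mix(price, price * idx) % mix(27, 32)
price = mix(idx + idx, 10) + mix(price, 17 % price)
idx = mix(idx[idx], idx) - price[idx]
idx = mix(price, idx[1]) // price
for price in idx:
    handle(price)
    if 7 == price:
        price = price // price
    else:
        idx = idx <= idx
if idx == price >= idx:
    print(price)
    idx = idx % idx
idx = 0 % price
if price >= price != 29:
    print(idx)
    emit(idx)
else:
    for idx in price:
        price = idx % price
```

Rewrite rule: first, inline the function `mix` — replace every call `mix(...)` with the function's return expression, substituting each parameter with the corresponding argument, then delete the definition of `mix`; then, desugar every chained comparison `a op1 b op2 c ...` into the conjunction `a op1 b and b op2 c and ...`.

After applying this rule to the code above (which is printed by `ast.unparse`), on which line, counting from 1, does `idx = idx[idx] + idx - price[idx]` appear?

3

Transformed code:
idx = (price + price * idx) % (27 + 32)
price = idx + idx + 10 + (price + 17 % price)
idx = idx[idx] + idx - price[idx]
idx = (price + idx[1]) // price
for price in idx:
    handle(price)
    if 7 == price:
        price = price // price
    else:
        idx = idx <= idx
if idx == price and price >= idx:
    print(price)
    idx = idx % idx
idx = 0 % price
if price >= price and price != 29:
    print(idx)
    emit(idx)
else:
    for idx in price:
        price = idx % price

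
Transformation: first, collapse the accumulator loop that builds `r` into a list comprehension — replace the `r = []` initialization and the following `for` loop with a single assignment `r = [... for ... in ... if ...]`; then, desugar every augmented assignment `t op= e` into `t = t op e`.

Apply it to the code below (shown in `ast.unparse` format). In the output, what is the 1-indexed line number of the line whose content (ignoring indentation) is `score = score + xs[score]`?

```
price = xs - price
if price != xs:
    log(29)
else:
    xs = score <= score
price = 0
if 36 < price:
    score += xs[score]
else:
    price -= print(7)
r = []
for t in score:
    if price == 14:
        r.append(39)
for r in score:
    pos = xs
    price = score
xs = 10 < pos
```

Transformed code:
price = xs - price
if price != xs:
    log(29)
else:
    xs = score <= score
price = 0
if 36 < price:
    score = score + xs[score]
else:
    price = price - print(7)
r = [39 for t in score if price == 14]
for r in score:
    pos = xs
    price = score
xs = 10 < pos

8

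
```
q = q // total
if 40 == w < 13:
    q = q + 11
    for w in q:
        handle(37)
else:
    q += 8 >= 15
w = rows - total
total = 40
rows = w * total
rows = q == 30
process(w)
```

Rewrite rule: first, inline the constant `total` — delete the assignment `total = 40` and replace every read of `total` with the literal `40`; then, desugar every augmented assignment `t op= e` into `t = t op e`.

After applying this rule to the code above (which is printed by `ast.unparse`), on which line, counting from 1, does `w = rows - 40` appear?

8

Transformed code:
q = q // 40
if 40 == w < 13:
    q = q + 11
    for w in q:
        handle(37)
else:
    q = q + (8 >= 15)
w = rows - 40
rows = w * 40
rows = q == 30
process(w)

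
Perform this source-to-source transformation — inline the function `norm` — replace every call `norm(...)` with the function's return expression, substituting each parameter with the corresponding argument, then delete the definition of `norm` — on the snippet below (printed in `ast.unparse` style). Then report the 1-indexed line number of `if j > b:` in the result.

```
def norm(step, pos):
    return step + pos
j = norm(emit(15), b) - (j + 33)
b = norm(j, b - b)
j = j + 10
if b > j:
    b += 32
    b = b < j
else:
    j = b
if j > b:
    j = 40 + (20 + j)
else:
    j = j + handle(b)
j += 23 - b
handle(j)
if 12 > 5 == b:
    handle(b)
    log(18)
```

9

Transformed code:
j = emit(15) + b - (j + 33)
b = j + (b - b)
j = j + 10
if b > j:
    b += 32
    b = b < j
else:
    j = b
if j > b:
    j = 40 + (20 + j)
else:
    j = j + handle(b)
j += 23 - b
handle(j)
if 12 > 5 == b:
    handle(b)
    log(18)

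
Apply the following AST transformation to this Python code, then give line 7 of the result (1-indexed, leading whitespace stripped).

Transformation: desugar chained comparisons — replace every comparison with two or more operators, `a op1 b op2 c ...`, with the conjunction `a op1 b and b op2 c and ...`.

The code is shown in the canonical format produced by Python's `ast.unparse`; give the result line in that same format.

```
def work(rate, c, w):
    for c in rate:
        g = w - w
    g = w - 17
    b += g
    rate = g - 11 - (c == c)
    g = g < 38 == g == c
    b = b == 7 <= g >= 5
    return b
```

g = g < 38 and 38 == g and (g == c)

Transformed code:
def work(rate, c, w):
    for c in rate:
        g = w - w
    g = w - 17
    b += g
    rate = g - 11 - (c == c)
    g = g < 38 and 38 == g and (g == c)
    b = b == 7 and 7 <= g and (g >= 5)
    return b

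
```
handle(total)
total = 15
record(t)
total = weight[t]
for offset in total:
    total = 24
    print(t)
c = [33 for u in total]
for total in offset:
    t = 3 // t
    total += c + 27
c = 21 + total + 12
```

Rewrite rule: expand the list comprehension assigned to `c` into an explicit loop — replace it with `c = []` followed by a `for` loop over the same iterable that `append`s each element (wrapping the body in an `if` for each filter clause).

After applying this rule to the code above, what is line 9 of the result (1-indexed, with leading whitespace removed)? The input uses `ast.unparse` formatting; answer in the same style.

Transformed code:
handle(total)
total = 15
record(t)
total = weight[t]
for offset in total:
    total = 24
    print(t)
c = []
for u in total:
    c.append(33)
for total in offset:
    t = 3 // t
    total += c + 27
c = 21 + total + 12

for u in total:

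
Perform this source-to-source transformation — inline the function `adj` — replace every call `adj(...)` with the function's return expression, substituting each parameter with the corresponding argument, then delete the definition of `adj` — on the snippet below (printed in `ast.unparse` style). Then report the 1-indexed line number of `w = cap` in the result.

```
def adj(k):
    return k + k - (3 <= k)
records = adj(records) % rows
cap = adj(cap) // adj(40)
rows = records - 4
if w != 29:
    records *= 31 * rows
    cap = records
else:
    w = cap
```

8

Transformed code:
records = (records + records - (3 <= records)) % rows
cap = (cap + cap - (3 <= cap)) // (40 + 40 - (3 <= 40))
rows = records - 4
if w != 29:
    records *= 31 * rows
    cap = records
else:
    w = cap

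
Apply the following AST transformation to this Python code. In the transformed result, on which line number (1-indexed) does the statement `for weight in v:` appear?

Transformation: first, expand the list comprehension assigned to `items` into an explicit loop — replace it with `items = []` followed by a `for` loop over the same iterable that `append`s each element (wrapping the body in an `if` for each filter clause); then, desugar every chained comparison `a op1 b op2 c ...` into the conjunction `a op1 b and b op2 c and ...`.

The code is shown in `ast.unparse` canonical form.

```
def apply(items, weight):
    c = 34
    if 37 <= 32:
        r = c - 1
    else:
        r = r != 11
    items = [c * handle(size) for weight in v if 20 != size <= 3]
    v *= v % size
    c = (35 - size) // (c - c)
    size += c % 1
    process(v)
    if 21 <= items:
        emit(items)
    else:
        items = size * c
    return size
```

Transformed code:
def apply(items, weight):
    c = 34
    if 37 <= 32:
        r = c - 1
    else:
        r = r != 11
    items = []
    for weight in v:
        if 20 != size and size <= 3:
            items.append(c * handle(size))
    v *= v % size
    c = (35 - size) // (c - c)
    size += c % 1
    process(v)
    if 21 <= items:
        emit(items)
    else:
        items = size * c
    return size

8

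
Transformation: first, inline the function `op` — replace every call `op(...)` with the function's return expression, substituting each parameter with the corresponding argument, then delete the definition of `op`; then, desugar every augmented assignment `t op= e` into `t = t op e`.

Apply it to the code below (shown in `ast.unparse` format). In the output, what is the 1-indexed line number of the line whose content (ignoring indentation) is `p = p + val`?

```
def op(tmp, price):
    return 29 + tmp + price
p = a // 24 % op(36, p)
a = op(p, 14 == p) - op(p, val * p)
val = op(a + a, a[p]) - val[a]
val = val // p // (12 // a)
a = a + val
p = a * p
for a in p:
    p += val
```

Transformed code:
p = a // 24 % (29 + 36 + p)
a = 29 + p + (14 == p) - (29 + p + val * p)
val = 29 + (a + a) + a[p] - val[a]
val = val // p // (12 // a)
a = a + val
p = a * p
for a in p:
    p = p + val

8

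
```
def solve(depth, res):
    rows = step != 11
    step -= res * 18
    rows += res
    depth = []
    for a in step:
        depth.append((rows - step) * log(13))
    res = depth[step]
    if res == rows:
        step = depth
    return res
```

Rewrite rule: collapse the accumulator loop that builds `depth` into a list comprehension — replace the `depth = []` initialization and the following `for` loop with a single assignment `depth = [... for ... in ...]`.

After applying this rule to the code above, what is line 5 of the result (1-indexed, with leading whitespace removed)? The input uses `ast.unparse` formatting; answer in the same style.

depth = [(rows - step) * log(13) for a in step]

Transformed code:
def solve(depth, res):
    rows = step != 11
    step -= res * 18
    rows += res
    depth = [(rows - step) * log(13) for a in step]
    res = depth[step]
    if res == rows:
        step = depth
    return res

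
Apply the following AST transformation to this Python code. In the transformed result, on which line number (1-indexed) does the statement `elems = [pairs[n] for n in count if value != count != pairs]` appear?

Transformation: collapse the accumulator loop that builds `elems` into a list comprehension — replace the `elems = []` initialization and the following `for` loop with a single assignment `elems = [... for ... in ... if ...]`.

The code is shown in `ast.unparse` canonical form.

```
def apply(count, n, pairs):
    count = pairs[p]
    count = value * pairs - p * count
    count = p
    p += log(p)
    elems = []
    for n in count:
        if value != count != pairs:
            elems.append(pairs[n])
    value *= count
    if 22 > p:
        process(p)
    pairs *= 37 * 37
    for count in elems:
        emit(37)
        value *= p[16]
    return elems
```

Transformed code:
def apply(count, n, pairs):
    count = pairs[p]
    count = value * pairs - p * count
    count = p
    p += log(p)
    elems = [pairs[n] for n in count if value != count != pairs]
    value *= count
    if 22 > p:
        process(p)
    pairs *= 37 * 37
    for count in elems:
        emit(37)
        value *= p[16]
    return elems

6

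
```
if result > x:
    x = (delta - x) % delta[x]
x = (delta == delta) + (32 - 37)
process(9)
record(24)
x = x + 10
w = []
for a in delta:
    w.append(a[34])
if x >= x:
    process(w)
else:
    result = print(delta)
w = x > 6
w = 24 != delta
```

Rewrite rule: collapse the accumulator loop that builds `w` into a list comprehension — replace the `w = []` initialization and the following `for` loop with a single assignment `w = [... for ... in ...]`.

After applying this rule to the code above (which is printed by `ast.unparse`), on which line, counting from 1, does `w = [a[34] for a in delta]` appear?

7

Transformed code:
if result > x:
    x = (delta - x) % delta[x]
x = (delta == delta) + (32 - 37)
process(9)
record(24)
x = x + 10
w = [a[34] for a in delta]
if x >= x:
    process(w)
else:
    result = print(delta)
w = x > 6
w = 24 != delta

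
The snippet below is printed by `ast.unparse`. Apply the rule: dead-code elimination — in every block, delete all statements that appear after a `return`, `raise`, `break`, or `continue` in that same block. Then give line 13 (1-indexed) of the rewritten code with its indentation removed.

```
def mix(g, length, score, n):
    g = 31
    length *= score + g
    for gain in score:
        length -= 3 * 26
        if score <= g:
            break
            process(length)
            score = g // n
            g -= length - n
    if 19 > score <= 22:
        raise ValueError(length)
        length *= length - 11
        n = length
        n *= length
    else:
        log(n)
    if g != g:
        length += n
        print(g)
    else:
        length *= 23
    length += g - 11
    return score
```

Transformed code:
def mix(g, length, score, n):
    g = 31
    length *= score + g
    for gain in score:
        length -= 3 * 26
        if score <= g:
            break
    if 19 > score <= 22:
        raise ValueError(length)
    else:
        log(n)
    if g != g:
        length += n
        print(g)
    else:
        length *= 23
    length += g - 11
    return score

length += n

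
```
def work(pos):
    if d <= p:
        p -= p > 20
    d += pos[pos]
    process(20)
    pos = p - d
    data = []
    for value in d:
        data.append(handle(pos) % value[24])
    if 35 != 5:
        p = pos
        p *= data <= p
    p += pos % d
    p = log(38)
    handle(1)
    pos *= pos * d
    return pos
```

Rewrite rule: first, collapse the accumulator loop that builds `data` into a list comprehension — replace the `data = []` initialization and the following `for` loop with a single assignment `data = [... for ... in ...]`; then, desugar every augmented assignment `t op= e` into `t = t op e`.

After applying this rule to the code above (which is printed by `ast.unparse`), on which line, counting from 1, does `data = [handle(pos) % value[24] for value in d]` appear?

Transformed code:
def work(pos):
    if d <= p:
        p = p - (p > 20)
    d = d + pos[pos]
    process(20)
    pos = p - d
    data = [handle(pos) % value[24] for value in d]
    if 35 != 5:
        p = pos
        p = p * (data <= p)
    p = p + pos % d
    p = log(38)
    handle(1)
    pos = pos * (pos * d)
    return pos

7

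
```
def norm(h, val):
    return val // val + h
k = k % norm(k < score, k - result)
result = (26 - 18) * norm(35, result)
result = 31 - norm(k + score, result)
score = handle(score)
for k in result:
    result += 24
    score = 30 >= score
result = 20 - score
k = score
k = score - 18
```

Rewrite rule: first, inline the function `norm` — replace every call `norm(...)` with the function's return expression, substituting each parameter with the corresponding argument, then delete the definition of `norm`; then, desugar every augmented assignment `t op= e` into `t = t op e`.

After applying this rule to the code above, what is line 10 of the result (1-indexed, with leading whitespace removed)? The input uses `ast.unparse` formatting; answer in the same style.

Transformed code:
k = k % ((k - result) // (k - result) + (k < score))
result = (26 - 18) * (result // result + 35)
result = 31 - (result // result + (k + score))
score = handle(score)
for k in result:
    result = result + 24
    score = 30 >= score
result = 20 - score
k = score
k = score - 18

k = score - 18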